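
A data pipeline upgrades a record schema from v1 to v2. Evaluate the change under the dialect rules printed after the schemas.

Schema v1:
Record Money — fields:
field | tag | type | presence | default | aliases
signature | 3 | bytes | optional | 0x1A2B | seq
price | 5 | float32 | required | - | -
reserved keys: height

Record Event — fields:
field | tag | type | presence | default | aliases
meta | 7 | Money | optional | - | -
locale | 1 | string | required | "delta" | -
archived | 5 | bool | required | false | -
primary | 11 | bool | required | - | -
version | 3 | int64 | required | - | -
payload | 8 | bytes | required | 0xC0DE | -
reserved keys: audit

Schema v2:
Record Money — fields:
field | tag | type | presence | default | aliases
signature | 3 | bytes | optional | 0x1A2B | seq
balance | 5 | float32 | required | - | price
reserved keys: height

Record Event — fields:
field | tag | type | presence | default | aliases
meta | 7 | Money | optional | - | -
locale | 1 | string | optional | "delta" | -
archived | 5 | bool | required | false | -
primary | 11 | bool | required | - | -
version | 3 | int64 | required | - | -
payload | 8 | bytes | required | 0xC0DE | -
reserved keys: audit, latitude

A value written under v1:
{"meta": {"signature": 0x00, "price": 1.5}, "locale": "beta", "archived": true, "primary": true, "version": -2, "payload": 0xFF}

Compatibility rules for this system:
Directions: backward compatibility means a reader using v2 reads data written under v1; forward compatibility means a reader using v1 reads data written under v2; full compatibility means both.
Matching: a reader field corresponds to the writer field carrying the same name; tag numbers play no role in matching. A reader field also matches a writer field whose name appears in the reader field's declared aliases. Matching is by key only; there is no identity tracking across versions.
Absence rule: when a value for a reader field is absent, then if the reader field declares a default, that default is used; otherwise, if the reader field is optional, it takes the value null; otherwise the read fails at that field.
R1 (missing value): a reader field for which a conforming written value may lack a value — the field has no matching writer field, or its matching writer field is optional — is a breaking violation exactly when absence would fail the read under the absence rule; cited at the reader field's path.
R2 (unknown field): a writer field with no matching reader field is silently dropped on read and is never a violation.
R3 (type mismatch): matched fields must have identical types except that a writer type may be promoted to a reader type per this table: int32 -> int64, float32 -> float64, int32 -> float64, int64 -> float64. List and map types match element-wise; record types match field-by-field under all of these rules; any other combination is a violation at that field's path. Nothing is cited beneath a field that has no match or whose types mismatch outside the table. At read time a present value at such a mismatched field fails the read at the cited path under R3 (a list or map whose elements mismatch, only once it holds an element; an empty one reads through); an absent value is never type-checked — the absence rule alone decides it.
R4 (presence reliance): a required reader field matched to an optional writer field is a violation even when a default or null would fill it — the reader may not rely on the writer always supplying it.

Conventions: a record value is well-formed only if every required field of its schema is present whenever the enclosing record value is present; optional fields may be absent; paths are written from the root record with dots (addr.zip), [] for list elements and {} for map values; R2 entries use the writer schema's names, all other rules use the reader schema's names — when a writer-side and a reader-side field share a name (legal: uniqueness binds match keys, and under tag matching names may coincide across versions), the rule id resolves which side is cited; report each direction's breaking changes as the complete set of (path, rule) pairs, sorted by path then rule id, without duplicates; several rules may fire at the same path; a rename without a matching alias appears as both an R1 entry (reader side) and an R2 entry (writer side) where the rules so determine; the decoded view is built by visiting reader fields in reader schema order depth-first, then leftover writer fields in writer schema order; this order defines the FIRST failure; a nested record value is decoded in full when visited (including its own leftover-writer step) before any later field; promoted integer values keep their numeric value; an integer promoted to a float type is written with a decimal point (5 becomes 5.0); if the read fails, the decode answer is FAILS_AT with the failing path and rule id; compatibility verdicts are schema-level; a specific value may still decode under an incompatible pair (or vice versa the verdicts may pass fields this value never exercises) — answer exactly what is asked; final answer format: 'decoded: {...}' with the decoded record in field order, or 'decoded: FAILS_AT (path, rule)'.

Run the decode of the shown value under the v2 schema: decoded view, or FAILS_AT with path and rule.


decoded: {"meta": {"signature": 0x00, "balance": 1.5}, "locale": "beta", "archived": true, "primary": true, "version": -2, "payload": 0xFF}

the writer's type comes first in each Event pair
decoding the Event value with the v2 reader:
  meta.signature := 0x00
  meta.balance := 1.5 (from writer price)
  locale := "beta"
  archived := true
  primary := true
  version := -2
  payload := 0xFF
  => decoded: {"meta": {"signature": 0x00, "balance": 1.5}, "locale": "beta", "archived": true, "primary": true, "version": -2, "payload": 0xFF}
the other Event changes do not affect what is asked:
  field locale in record Event: required changed to optional -> shifts the Event verdicts, not this decode


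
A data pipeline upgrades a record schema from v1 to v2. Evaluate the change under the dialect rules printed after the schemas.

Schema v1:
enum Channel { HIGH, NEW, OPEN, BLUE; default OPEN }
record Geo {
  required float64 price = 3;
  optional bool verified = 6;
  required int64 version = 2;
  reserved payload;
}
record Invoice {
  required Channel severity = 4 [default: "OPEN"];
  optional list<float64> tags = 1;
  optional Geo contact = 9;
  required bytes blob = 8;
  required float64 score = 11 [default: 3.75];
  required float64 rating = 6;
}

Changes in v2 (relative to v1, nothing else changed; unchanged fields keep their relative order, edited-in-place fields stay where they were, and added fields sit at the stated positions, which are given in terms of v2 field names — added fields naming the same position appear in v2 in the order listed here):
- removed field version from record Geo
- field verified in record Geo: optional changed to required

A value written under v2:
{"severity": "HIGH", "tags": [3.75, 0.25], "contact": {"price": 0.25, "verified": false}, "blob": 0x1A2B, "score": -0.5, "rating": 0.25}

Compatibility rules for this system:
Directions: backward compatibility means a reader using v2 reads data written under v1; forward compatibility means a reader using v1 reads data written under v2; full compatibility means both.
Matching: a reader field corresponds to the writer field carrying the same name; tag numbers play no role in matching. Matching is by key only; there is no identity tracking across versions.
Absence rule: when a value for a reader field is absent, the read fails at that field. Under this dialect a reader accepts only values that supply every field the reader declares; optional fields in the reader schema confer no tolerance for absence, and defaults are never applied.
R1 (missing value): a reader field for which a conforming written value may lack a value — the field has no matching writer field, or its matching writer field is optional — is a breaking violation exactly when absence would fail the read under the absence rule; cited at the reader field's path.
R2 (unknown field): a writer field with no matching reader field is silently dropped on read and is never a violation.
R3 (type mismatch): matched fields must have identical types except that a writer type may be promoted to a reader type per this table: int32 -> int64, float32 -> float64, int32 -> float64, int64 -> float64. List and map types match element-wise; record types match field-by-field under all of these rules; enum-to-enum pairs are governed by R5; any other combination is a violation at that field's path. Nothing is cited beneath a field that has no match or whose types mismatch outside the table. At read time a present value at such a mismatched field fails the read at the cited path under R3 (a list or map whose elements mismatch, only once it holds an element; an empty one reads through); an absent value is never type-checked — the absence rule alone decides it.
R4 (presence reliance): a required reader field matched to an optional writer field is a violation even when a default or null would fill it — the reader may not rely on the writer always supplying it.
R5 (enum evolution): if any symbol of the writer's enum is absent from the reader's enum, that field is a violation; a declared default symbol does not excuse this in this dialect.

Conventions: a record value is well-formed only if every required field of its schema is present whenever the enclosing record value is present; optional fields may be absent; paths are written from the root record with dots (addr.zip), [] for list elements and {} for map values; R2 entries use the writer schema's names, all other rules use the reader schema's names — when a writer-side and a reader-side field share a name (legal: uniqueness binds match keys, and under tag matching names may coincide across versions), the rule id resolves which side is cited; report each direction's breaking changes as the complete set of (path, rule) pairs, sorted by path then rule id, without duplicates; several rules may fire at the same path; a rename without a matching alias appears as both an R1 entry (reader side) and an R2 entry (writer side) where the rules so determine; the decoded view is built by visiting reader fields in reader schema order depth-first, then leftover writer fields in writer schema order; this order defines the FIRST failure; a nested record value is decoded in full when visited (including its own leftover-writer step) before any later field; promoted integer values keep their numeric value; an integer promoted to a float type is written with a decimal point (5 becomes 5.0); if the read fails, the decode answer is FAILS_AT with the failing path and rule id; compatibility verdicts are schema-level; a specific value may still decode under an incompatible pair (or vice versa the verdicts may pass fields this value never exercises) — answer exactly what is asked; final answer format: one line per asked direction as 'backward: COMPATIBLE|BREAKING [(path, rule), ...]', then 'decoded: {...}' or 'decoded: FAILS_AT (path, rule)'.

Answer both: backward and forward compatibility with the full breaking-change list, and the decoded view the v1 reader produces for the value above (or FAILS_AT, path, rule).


each type pair in Invoice: writer, then reader
backward analysis of Invoice with v2 as reader and v1 as writer:
  severity: paired with writer severity (Channel -> Channel; writer required)
  tags: paired with writer tags (list<float64> -> list<float64>; writer optional)
  contact: paired with writer contact (Geo -> Geo; writer optional)
  blob: paired with writer blob (bytes -> bytes; writer required)
  score: paired with writer score (float64 -> float64; writer required)
  rating: paired with writer rating (float64 -> float64; writer required)
  contact.price: paired with writer contact.price (float64 -> float64; writer required)
  contact.verified: paired with writer contact.verified (bool -> bool; writer optional)
  writer field contact.version has no reader counterpart
  R1 fires at contact
  R1 fires at contact.verified
  R4 fires at contact.verified
  R1 fires at tags
  => backward verdict for Invoice: BREAKING, 4 violation(s)
forward analysis of Invoice with v1 as reader and v2 as writer:
  severity: paired with writer severity (Channel -> Channel; writer required)
  tags: paired with writer tags (list<float64> -> list<float64>; writer optional)
  contact: paired with writer contact (Geo -> Geo; writer optional)
  blob: paired with writer blob (bytes -> bytes; writer required)
  score: paired with writer score (float64 -> float64; writer required)
  rating: paired with writer rating (float64 -> float64; writer required)
  contact.price: paired with writer contact.price (float64 -> float64; writer required)
  contact.verified: paired with writer contact.verified (bool -> bool; writer required)
  contact.version has no writer counterpart
  R1 fires at contact
  R1 fires at contact.version
  R1 fires at tags
  => forward verdict for Invoice: BREAKING, 3 violation(s)
decoding the Invoice value with the v1 reader:
  severity := "HIGH"
  tags := [3.75, 0.25]
  contact.price := 0.25
  contact.verified := false
  read fails at contact.version under R1 (no fill)
  => FAILS_AT (contact.version, R1)

backward: BREAKING [(contact, R1), (contact.verified, R1), (contact.verified, R4), (tags, R1)]; forward: BREAKING [(contact, R1), (contact.version, R1), (tags, R1)]; decoded: FAILS_AT (contact.version, R1)


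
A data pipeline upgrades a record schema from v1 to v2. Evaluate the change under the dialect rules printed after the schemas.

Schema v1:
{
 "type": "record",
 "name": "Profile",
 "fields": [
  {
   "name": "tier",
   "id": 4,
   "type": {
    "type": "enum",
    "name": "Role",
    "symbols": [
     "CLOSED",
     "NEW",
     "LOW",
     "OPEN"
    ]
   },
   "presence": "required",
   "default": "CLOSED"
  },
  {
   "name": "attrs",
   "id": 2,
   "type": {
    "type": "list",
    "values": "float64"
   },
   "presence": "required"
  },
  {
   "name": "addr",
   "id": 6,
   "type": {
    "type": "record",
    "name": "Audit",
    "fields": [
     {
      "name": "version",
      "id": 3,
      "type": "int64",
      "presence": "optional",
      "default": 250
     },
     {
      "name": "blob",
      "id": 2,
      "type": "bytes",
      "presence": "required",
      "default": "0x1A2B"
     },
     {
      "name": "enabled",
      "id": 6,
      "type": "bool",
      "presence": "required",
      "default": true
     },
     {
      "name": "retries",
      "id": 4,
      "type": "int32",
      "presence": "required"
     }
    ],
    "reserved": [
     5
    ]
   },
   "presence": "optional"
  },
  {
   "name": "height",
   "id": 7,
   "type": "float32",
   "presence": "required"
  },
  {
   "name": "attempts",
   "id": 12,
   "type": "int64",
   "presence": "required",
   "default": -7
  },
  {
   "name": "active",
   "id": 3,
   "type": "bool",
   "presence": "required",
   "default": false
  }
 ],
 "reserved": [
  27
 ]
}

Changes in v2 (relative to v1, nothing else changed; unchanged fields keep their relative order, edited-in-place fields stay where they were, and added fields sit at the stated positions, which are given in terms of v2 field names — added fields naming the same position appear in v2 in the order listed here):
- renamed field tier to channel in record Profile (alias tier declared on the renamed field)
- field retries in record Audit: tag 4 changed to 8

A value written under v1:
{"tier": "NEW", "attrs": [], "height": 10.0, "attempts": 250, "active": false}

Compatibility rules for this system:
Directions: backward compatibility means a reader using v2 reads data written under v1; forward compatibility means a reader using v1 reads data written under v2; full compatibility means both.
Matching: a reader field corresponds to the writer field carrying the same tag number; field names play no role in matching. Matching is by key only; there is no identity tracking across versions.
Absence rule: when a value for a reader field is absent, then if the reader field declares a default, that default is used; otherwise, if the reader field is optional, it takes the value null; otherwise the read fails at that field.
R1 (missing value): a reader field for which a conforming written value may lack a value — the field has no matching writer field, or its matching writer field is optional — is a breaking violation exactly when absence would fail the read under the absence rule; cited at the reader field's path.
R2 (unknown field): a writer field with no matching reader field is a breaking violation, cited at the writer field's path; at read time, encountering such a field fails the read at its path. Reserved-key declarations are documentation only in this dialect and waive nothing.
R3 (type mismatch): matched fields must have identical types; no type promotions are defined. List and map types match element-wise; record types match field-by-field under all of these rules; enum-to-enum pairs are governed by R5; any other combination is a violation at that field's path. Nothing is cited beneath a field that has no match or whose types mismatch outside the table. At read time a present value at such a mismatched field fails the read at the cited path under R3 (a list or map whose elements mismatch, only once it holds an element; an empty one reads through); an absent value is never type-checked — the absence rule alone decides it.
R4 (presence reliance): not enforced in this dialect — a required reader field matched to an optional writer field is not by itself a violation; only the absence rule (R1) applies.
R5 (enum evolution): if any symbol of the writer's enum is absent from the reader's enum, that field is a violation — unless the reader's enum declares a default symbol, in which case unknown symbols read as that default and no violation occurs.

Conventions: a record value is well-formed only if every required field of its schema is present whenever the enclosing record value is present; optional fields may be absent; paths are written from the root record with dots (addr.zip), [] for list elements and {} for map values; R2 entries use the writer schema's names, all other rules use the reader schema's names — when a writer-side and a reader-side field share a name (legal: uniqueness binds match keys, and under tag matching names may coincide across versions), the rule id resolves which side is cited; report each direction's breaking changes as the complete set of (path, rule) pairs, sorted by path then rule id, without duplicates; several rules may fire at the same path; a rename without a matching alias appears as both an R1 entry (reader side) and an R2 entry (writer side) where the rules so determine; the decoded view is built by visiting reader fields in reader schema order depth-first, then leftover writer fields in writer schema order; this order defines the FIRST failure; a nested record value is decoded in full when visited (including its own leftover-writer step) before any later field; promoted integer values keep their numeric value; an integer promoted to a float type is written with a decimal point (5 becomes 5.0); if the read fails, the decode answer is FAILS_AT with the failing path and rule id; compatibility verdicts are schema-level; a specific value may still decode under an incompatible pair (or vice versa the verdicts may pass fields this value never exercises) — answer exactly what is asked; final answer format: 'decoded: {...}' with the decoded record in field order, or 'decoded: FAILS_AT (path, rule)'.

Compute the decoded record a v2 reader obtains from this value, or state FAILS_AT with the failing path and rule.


arrows below run writer -> reader for Profile
decode (reader v2):
  channel := "NEW" (from writer tier)
  attrs := []
  addr := null (absent, optional -> null)
  height := 10.0
  attempts := 250
  active := false
  => decoded: {"channel": "NEW", "attrs": [], "addr": null, "height": 10.0, "attempts": 250, "active": false}
the rest of the Profile diff is inert for this question:
  field retries in record Audit: tag 4 changed to 8 -> schema-level compatibility only; this Profile value's decode is unchanged

decoded: {"channel": "NEW", "attrs": [], "addr": null, "height": 10.0, "attempts": 250, "active": false}


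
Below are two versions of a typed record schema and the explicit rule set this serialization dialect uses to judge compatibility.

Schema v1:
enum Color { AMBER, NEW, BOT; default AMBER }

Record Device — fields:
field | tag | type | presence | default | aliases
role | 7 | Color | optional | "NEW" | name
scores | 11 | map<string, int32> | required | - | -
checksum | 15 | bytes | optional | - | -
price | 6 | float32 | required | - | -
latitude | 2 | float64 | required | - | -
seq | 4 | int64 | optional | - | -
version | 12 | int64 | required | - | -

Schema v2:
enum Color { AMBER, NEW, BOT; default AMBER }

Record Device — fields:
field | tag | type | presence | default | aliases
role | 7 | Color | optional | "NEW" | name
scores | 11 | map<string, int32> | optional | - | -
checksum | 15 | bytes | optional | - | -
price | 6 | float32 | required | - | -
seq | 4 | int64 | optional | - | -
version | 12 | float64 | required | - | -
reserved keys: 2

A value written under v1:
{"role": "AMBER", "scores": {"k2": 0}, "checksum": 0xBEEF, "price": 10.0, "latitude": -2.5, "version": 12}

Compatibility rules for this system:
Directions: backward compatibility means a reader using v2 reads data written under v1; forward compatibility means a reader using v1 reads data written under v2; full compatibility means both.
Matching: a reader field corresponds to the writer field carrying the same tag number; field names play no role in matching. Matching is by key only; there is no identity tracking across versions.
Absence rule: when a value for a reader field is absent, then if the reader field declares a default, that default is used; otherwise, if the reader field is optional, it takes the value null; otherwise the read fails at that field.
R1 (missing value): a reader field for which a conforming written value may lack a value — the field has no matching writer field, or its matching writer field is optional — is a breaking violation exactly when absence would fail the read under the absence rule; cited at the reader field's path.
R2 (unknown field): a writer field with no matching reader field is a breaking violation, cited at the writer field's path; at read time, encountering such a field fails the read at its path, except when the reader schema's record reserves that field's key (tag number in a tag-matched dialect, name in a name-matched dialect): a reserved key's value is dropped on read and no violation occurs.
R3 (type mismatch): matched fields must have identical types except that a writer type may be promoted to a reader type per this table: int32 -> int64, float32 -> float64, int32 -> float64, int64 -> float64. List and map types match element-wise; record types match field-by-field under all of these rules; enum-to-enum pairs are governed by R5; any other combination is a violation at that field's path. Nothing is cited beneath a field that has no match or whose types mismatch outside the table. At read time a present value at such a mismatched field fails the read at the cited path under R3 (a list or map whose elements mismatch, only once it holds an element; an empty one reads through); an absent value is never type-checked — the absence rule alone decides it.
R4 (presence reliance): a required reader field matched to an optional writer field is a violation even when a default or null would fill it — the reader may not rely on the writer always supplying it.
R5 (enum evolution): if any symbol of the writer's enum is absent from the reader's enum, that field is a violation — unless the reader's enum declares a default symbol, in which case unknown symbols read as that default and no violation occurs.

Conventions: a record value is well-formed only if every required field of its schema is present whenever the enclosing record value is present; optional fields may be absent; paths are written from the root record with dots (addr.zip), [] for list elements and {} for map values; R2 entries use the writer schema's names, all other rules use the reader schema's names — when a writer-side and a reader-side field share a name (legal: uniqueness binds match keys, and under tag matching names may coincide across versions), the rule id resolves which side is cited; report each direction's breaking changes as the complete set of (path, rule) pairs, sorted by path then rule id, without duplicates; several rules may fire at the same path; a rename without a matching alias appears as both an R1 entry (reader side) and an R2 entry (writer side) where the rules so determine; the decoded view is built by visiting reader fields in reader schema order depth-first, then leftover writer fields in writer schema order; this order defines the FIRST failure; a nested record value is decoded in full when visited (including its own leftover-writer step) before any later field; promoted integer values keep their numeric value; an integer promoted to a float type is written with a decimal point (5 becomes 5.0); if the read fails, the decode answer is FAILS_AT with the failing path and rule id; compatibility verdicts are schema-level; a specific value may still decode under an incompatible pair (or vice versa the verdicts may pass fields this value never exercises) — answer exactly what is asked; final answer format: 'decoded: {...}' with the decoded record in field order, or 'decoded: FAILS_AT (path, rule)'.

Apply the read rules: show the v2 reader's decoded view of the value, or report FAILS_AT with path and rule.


decoded: {"role": "AMBER", "scores": {"k2": 0}, "checksum": 0xBEEF, "price": 10.0, "seq": null, "version": 12.0}

arrows below run writer -> reader for Device
decode (reader v2):
  role := "AMBER"
  scores := {"k2": 0}
  checksum := 0xBEEF
  price := 10.0
  seq := null (not supplied -> null)
  version := 12.0 (int64 -> float64)
  writer latitude: reserved -> dropped
  => decoded: {"role": "AMBER", "scores": {"k2": 0}, "checksum": 0xBEEF, "price": 10.0, "seq": null, "version": 12.0}
remaining Device differences; none change what is asked:
  field version in record Device: type int64 changed to float64 -> a verdict-level change on Device — the shown value reads the same
  field scores in record Device: required changed to optional -> a verdict-level change on Device — the shown value reads the same


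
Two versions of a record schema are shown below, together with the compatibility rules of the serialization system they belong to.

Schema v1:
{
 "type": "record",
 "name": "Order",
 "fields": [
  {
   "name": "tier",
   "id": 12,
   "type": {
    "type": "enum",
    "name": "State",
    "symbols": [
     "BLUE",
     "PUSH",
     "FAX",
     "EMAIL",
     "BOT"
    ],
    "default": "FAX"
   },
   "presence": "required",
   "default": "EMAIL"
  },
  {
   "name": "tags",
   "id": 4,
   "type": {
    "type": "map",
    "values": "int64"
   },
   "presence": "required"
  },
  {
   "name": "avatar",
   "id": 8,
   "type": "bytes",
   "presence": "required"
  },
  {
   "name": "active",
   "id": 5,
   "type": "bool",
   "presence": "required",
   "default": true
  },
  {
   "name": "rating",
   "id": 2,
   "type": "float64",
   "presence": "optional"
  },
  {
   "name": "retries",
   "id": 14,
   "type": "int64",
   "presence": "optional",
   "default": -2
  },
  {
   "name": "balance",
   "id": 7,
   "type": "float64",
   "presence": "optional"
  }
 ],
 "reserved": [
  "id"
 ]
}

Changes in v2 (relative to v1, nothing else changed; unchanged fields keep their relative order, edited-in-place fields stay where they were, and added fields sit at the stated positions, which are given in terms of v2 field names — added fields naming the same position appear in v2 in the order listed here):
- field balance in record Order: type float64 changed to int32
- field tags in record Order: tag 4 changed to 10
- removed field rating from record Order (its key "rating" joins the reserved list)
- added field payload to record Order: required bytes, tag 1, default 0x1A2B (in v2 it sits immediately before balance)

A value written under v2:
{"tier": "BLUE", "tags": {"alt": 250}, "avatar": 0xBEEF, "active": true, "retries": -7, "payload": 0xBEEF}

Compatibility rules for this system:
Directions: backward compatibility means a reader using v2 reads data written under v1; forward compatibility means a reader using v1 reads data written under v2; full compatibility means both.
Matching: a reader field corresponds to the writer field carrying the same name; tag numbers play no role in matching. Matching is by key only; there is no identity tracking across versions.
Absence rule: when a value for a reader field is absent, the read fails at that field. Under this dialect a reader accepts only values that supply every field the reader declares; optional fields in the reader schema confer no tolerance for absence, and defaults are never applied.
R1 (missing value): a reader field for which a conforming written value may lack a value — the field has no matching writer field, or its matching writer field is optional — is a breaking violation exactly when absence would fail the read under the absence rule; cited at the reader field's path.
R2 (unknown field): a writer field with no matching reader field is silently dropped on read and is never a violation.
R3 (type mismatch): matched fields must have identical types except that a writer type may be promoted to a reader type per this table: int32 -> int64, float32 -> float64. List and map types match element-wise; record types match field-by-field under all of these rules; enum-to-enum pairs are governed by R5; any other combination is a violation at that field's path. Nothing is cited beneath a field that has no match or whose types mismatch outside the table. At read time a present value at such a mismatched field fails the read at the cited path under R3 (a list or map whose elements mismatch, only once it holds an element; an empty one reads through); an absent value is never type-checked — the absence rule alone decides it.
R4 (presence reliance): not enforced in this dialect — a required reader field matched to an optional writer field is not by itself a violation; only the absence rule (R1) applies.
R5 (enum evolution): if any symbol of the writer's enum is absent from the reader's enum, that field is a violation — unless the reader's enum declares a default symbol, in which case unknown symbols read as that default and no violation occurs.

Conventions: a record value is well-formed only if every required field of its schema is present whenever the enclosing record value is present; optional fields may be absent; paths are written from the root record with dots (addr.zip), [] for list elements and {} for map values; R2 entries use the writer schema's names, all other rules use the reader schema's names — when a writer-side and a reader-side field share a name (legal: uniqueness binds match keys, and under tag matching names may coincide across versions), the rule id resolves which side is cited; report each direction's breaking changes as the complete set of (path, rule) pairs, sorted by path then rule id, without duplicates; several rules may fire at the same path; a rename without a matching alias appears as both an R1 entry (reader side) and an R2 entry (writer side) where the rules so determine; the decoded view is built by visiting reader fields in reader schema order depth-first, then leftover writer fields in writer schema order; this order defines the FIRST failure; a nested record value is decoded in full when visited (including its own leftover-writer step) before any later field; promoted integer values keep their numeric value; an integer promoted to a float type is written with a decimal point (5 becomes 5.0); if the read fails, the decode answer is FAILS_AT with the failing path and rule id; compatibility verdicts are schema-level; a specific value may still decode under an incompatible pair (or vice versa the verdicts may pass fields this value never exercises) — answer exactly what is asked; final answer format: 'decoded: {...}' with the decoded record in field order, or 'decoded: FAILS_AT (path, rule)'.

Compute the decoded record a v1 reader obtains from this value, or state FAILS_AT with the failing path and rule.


arrows below run writer -> reader for Order
decode walk for Order under reader schema v1:
  tier := "BLUE"
  tags := {"alt": 250}
  avatar := 0xBEEF
  active := true
  read fails at rating under R1 (no fill)
  => FAILS_AT (rating, R1)
diffs on Order not affecting the asked answer:
  field balance in record Order: type float64 changed to int32 -> shifts the Order verdicts, not this decode
  field tags in record Order: tag 4 changed to 10 -> fires no rule on Order under this dialect and leaves the result unchanged
  added field payload to record Order: required bytes, tag 1, default 0x1A2B (in v2 it sits immediately before balance) -> shifts the Order verdicts, not this decode

decoded: FAILS_AT (rating, R1)


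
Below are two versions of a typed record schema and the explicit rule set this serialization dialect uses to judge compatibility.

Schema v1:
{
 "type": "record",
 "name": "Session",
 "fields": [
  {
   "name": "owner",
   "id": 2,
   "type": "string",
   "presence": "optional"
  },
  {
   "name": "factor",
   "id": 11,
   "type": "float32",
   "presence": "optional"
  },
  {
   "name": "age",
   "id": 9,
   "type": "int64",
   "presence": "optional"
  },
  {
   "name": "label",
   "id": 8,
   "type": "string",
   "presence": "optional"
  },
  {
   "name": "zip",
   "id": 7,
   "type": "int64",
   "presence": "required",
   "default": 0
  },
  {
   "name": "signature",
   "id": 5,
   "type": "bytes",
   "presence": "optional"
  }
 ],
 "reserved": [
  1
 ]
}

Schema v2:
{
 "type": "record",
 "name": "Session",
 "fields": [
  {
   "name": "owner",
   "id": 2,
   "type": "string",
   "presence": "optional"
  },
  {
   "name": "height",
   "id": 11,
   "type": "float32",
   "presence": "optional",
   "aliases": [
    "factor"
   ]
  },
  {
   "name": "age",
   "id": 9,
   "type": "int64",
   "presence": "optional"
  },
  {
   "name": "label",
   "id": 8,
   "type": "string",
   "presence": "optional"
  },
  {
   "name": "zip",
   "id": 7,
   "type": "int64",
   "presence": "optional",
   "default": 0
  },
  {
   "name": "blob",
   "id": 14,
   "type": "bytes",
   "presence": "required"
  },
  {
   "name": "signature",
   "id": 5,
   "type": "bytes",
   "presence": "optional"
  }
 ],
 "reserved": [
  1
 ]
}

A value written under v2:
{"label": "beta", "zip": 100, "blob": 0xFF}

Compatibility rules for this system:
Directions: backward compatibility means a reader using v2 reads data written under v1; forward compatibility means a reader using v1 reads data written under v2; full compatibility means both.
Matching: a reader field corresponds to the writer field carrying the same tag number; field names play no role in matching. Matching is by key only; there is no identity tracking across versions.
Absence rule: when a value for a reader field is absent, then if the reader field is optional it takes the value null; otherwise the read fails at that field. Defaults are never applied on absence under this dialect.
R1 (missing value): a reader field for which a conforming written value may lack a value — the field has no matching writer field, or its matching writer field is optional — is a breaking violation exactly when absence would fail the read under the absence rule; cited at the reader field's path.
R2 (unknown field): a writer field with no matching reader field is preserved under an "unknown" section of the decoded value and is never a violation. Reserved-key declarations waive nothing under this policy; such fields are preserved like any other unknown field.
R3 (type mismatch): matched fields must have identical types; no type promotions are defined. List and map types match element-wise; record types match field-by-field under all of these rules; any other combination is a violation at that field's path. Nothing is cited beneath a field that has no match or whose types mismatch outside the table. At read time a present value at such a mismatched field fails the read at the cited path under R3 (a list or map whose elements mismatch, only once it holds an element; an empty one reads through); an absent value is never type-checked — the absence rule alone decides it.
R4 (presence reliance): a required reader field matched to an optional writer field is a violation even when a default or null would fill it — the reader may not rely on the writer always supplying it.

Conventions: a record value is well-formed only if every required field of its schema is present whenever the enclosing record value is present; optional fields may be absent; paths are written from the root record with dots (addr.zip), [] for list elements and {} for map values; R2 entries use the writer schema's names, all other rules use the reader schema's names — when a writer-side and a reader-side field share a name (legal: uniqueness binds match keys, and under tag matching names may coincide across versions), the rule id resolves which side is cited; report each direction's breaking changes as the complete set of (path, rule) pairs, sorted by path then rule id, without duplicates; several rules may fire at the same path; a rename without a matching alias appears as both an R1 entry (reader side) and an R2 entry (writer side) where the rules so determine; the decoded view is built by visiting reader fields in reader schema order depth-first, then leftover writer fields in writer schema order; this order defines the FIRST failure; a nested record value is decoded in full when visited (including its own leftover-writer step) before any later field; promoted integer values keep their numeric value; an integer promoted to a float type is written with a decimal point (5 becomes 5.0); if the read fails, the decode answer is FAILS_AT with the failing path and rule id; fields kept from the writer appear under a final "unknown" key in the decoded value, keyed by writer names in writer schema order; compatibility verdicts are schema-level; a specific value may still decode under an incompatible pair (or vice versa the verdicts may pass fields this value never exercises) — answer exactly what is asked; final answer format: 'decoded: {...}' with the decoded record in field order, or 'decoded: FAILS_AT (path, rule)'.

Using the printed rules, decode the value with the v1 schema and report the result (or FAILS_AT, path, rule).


in Session below, arrows point writer -> reader
migrating the Session value to v1:
  owner := null (missing; optional => null)
  factor := null (missing; optional => null)
  age := null (missing; optional => null)
  label := "beta"
  zip := 100
  signature := null (missing; optional => null)
  writer blob: kept under "unknown"
  => decoded: {"owner": null, "factor": null, "age": null, "label": "beta", "zip": 100, "signature": null, "unknown": {"blob": 0xFF}}
remaining Session differences; none change what is asked:
  renamed field factor to height in record Session (alias factor declared on the renamed field) -> no rule fires on it and the decoded Session view is identical with or without it
  field zip in record Session: required changed to optional -> changes Session's schema-level verdicts only — the decode of this value is the same

decoded: {"owner": null, "factor": null, "age": null, "label": "beta", "zip": 100, "signature": null, "unknown": {"blob": 0xFF}}


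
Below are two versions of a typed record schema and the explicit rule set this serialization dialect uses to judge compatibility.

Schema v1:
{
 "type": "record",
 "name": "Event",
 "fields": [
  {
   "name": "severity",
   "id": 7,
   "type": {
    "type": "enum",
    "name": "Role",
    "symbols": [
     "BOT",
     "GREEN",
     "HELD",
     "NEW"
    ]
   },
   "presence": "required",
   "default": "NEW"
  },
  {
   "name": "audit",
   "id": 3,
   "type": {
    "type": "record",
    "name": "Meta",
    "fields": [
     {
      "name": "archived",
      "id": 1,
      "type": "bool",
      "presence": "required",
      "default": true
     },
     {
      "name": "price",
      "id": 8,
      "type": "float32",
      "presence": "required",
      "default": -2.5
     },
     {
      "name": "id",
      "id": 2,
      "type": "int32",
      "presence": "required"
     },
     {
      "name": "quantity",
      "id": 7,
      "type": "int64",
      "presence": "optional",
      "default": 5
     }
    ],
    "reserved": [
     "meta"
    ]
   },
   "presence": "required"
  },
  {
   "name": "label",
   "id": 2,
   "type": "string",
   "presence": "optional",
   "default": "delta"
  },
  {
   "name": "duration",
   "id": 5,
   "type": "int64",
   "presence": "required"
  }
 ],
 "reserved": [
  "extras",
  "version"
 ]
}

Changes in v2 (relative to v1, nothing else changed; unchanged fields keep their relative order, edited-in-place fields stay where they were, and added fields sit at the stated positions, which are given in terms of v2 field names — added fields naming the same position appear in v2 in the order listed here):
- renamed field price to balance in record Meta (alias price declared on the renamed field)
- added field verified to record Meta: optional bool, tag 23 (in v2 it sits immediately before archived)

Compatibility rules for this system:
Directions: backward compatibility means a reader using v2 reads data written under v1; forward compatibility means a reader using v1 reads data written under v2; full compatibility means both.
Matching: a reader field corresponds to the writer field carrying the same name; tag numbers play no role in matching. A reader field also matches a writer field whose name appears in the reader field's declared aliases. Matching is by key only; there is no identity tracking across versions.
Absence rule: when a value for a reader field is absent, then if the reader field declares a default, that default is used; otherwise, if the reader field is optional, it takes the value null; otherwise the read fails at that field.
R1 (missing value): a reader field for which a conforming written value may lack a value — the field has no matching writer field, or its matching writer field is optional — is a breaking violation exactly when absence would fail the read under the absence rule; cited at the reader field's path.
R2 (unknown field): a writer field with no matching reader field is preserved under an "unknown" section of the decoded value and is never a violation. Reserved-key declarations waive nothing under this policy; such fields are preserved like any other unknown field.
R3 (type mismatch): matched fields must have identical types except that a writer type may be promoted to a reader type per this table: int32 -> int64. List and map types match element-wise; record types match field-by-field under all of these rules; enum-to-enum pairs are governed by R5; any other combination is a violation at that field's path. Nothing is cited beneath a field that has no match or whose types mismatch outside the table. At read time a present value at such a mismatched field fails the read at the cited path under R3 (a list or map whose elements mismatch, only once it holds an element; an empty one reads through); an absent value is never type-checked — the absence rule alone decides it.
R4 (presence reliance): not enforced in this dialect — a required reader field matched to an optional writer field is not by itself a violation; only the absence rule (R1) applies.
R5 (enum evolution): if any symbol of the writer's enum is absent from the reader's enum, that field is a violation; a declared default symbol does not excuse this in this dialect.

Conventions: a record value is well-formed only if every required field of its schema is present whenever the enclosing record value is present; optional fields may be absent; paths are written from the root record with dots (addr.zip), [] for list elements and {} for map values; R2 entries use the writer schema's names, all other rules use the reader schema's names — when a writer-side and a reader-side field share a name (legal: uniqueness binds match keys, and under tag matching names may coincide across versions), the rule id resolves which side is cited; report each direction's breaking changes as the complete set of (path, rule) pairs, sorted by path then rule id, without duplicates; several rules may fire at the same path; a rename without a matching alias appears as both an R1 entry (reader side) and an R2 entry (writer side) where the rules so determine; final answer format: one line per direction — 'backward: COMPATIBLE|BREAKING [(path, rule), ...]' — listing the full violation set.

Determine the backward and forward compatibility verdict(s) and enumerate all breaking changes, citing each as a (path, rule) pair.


backward: COMPATIBLE []; forward: COMPATIBLE []

arrows below run writer -> reader for Event
backward for Event (reader v2, writer v1):
  severity: paired with writer severity (Role -> Role; writer required)
  audit: paired with writer audit (Meta -> Meta; writer required)
  label: paired with writer label (string -> string; writer optional)
  duration: paired with writer duration (int64 -> int64; writer required)
  audit.verified: no writer match
  audit.archived: paired with writer audit.archived (bool -> bool; writer required)
  audit.balance: paired with writer audit.price (float32 -> float32; writer required)
  audit.id: paired with writer audit.id (int32 -> int32; writer required)
  audit.quantity: paired with writer audit.quantity (int64 -> int64; writer optional)
  => backward verdict for Event: COMPATIBLE, no violations
forward for Event (reader v1, writer v2):
  severity: paired with writer severity (Role -> Role; writer required)
  audit: paired with writer audit (Meta -> Meta; writer required)
  label: paired with writer label (string -> string; writer optional)
  duration: paired with writer duration (int64 -> int64; writer required)
  audit.archived: paired with writer audit.archived (bool -> bool; writer required)
  audit.price: no writer match
  audit.id: paired with writer audit.id (int32 -> int32; writer required)
  audit.quantity: paired with writer audit.quantity (int64 -> int64; writer optional)
  writer field audit.verified has no reader counterpart
  writer field audit.balance has no reader counterpart
  => forward verdict for Event: COMPATIBLE, no violations
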